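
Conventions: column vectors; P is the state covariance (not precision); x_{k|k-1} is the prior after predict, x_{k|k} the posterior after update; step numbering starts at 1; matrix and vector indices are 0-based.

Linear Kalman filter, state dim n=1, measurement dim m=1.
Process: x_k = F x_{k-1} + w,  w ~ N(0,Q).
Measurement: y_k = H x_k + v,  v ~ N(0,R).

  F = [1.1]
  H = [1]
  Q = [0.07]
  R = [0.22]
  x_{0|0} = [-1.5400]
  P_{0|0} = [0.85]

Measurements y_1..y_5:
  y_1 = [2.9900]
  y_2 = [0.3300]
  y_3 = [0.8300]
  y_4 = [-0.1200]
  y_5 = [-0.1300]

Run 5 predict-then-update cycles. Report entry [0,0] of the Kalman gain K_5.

K[0,0] = 0.4736

step 1: x^-=[-1.6940]  P^-=[1.0985]  S=[1.3185]  K=[0.8331]  nu=[4.6840]  x^+=[2.2084]  P^+=[0.1833]
step 2: x^-=[2.4293]  P^-=[0.2918]  S=[0.5118]  K=[0.5701]  nu=[-2.0993]  x^+=[1.2324]  P^+=[0.1254]
step 3: x^-=[1.3557]  P^-=[0.2218]  S=[0.4418]  K=[0.5020]  nu=[-0.5257]  x^+=[1.0918]  P^+=[0.1104]
step 4: x^-=[1.2010]  P^-=[0.2036]  S=[0.4236]  K=[0.4807]  nu=[-1.3210]  x^+=[0.5660]  P^+=[0.1058]
step 5: x^-=[0.6226]  P^-=[0.1980]  S=[0.4180]  K=[0.4736]  nu=[-0.7526]  x^+=[0.2661]  P^+=[0.1042]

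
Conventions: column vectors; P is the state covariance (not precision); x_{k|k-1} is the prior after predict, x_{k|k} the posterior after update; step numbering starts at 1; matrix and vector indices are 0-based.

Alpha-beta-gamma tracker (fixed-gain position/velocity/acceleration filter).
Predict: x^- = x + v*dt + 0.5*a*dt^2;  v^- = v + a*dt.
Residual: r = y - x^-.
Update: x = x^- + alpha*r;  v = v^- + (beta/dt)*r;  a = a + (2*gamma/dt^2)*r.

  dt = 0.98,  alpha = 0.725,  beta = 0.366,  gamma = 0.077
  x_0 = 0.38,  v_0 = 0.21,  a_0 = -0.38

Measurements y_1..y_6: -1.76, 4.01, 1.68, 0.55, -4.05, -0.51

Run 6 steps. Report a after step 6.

a_post = -0.2446

step 1: x_pred=0.4033  r=-2.1633  x^+=-1.1651  v^+=-0.9703  a^+=-0.7269
step 2: x_pred=-2.4651  r=6.4751  x^+=2.2294  v^+=0.7356  a^+=0.3114
step 3: x_pred=3.0997  r=-1.4197  x^+=2.0704  v^+=0.5105  a^+=0.0837
step 4: x_pred=2.6109  r=-2.0609  x^+=1.1168  v^+=-0.1771  a^+=-0.2467
step 5: x_pred=0.8247  r=-4.8747  x^+=-2.7095  v^+=-2.2395  a^+=-1.0284
step 6: x_pred=-5.3980  r=4.8880  x^+=-1.8542  v^+=-1.4218  a^+=-0.2446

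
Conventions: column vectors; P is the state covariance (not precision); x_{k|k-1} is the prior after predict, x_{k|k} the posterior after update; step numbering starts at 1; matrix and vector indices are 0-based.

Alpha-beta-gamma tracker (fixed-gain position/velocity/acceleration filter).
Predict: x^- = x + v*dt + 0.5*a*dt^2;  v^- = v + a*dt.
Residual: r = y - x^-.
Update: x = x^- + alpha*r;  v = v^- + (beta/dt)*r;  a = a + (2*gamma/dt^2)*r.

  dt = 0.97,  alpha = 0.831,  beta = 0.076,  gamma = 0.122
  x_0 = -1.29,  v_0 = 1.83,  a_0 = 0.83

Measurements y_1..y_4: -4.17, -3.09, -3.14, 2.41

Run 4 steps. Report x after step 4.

x_post = 1.5132

step 1: x_pred=0.8756  r=-5.0456  x^+=-3.3173  v^+=2.2398  a^+=-0.4784
step 2: x_pred=-1.3698  r=-1.7202  x^+=-2.7993  v^+=1.6409  a^+=-0.9245
step 3: x_pred=-1.6426  r=-1.4974  x^+=-2.8869  v^+=0.6268  a^+=-1.3129
step 4: x_pred=-2.8966  r=5.3066  x^+=1.5132  v^+=-0.2309  a^+=0.0633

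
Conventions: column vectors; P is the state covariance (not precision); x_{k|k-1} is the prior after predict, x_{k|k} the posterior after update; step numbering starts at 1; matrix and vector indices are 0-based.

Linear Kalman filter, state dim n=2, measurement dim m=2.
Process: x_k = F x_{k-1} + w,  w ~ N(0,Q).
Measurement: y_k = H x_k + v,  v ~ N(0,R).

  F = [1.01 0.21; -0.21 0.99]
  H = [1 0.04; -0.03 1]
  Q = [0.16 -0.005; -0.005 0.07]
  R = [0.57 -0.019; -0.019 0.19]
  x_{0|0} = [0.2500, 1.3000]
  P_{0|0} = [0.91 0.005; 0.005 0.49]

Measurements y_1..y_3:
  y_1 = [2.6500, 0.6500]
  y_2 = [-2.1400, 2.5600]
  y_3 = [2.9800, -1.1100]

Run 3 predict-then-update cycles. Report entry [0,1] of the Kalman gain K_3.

K[0,1] = -0.0955

step 1: x^-=[0.5255, 1.2345]  P^-=[1.1120 -0.0914; -0.0914 0.5883]  S=[1.6757 -0.1201; -0.1201 0.7848]  K=[0.6573 -0.0584; 0.0136 0.7552]  nu=[2.0751, -0.5687]  x^+=[1.9226, 0.8333]  P^+=[0.3762 -0.0123; -0.0123 0.1429]
step 2: x^-=[2.1168, 0.4212]  P^-=[0.5449 -0.0668; -0.0668 0.2317]  S=[1.1099 -0.0928; -0.0928 0.4262]  K=[0.4810 -0.0904; -0.0061 0.5470]  nu=[-4.2737, 2.2023]  x^+=[-0.1378, 1.6521]  P^+=[0.2766 -0.0180; -0.0180 0.1035]
step 3: x^-=[0.2078, 1.6645]  P^-=[0.4391 -0.0594; -0.0594 0.1911]  S=[1.0046 -0.0838; -0.0838 0.3851]  K=[0.4267 -0.0955; -0.0099 0.4988]  nu=[2.7056, -2.7683]  x^+=[1.6266, 0.2569]  P^+=[0.2458 -0.0189; -0.0189 0.0944]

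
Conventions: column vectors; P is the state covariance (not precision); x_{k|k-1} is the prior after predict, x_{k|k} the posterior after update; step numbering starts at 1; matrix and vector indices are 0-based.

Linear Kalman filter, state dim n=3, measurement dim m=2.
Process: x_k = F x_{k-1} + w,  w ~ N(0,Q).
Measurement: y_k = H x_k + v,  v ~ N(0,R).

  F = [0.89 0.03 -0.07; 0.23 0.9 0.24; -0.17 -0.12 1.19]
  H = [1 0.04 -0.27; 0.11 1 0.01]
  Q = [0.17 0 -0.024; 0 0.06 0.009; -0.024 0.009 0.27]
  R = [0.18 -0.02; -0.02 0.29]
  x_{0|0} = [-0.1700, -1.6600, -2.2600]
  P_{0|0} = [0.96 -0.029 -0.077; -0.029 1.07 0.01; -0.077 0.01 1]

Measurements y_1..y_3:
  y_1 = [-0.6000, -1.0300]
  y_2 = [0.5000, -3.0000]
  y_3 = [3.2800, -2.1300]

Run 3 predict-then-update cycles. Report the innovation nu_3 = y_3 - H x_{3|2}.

innov = [2.8218, 0.8722]

step 1: x^-=[-0.0429, -2.0755, -2.4613]  P^-=[0.9443 0.1694 -0.3352; 0.1694 1.0189 0.1392; -0.3352 0.1392 1.7564]  S=[1.4455 0.2591; 0.2591 1.3598]  K=[0.7092 0.0634; -0.0182 0.7675; -0.5921 0.2010]  nu=[-1.1386, 1.0748]  x^+=[-0.7823, -1.2299, -1.5710]  P^+=[0.1885 -0.0188 0.2273; -0.0188 0.2247 0.0326; 0.2273 0.0326 1.2563]
step 2: x^-=[-0.6232, -1.6639, -1.5889]  P^-=[0.2962 0.0514 0.0890; 0.0514 0.3557 0.4264; 0.0890 0.4264 1.9557]  S=[0.5662 -0.0435; -0.0435 0.6695]  K=[0.4966 0.1591; -0.0456 0.5431; -0.6964 0.6355]  nu=[0.7607, -1.2517]  x^+=[-0.4445, -2.3784, -2.9141]  P^+=[0.1465 0.0178 0.2260; 0.0178 0.1549 0.1596; 0.2260 0.1596 1.3722]
step 3: x^-=[-0.2630, -2.9422, -3.1069]  P^-=[0.2650 0.0613 0.0861; 0.0613 0.3735 0.5942; 0.0861 0.5942 2.0833]  S=[0.5431 -0.0819; -0.0819 0.6925]  K=[0.4781 0.1884; -0.0723 0.5492; -0.7101 0.8179]  nu=[2.8218, 0.8722]  x^+=[1.2505, -2.6673, -4.3972]  P^+=[0.1311 0.0288 0.1849; 0.0288 0.1553 0.2185; 0.1849 0.2185 1.2511]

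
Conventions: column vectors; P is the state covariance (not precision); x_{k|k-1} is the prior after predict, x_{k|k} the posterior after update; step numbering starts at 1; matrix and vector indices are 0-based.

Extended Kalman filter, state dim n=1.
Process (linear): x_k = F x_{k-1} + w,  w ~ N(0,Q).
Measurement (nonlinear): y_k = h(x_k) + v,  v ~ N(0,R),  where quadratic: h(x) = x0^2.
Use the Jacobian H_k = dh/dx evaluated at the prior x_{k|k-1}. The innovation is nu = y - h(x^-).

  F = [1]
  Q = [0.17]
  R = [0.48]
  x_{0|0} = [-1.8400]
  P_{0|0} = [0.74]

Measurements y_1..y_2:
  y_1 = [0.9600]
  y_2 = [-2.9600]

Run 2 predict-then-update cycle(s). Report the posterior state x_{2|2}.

x_post = [0.0977]

step 1: x^-=[-1.8400]  P^-=[0.9100]  H_jac=[-3.6800]  S=[12.8036]  K=[-0.2616]  nu=[-2.4256]  x^+=[-1.2056]  P^+=[0.0341]
step 2: x^-=[-1.2056]  P^-=[0.2041]  H_jac=[-2.4112]  S=[1.6667]  K=[-0.2953]  nu=[-4.4134]  x^+=[0.0977]  P^+=[0.0588]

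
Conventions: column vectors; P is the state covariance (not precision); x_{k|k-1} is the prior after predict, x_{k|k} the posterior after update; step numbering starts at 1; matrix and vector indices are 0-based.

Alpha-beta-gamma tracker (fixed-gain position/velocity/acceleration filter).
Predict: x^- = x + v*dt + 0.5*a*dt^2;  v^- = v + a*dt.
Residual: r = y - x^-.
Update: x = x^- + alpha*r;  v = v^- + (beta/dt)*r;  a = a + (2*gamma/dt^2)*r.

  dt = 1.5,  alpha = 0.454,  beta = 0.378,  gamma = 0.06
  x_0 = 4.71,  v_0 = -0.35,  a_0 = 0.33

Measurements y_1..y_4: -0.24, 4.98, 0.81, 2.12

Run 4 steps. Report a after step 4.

a_post = 0.1632

step 1: x_pred=4.5563  r=-4.7963  x^+=2.3788  v^+=-1.0637  a^+=0.0742
step 2: x_pred=0.8667  r=4.1133  x^+=2.7342  v^+=0.0842  a^+=0.2936
step 3: x_pred=3.1907  r=-2.3807  x^+=2.1099  v^+=-0.0754  a^+=0.1666
step 4: x_pred=2.1842  r=-0.0642  x^+=2.1551  v^+=0.1583  a^+=0.1632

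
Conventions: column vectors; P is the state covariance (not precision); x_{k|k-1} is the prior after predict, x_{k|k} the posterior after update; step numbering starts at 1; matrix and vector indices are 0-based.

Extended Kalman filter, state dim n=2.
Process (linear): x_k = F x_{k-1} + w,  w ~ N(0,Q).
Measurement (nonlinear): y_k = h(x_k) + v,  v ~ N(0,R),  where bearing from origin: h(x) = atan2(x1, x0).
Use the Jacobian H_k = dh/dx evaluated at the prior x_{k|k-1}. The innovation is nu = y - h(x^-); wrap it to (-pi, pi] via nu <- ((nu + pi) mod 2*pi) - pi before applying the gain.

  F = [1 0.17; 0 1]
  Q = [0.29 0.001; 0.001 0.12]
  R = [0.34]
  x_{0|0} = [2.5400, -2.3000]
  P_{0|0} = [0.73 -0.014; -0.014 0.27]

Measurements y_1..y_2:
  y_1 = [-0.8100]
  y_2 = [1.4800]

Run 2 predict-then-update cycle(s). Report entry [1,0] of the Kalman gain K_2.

step 1: x^-=[2.1490, -2.3000]  P^-=[1.0230 0.0329; 0.0329 0.3900]  H_jac=[0.2321 0.2169]  S=[0.4168]  K=[0.5869; 0.2213]  nu=[0.0093]  x^+=[2.1545, -2.2979]  P^+=[0.8795 -0.0212; -0.0212 0.3696]
step 2: x^-=[1.7638, -2.2979]  P^-=[1.1729 0.0426; 0.0426 0.4896]  H_jac=[0.2738 0.2102]  S=[0.4545]  K=[0.7264; 0.2521]  nu=[2.3961]  x^+=[3.5044, -1.6939]  P^+=[0.9331 -0.0406; -0.0406 0.4607]

K[1,0] = 0.2521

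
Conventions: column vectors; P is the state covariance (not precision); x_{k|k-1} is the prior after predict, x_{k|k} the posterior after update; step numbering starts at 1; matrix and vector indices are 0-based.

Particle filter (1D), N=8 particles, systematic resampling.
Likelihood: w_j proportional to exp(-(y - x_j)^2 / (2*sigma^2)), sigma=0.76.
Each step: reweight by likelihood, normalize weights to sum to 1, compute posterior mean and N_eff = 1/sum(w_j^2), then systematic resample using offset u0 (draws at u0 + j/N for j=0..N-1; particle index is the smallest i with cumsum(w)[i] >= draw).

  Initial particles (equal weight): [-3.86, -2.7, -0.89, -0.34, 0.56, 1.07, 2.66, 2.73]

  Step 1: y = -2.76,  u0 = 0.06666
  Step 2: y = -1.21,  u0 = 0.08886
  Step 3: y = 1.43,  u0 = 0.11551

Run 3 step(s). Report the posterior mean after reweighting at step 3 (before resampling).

step 1: w=[0.2501, 0.7108, 0.0345, 0.0045, 0.0001, 0.0000, 0.0000, 0.0000]  mean=-2.9169  Neff=1.7575  idx=[0, 0, 1, 1, 1, 1, 1, 1]
step 2: w=[0.0026, 0.0026, 0.1658, 0.1658, 0.1658, 0.1658, 0.1658, 0.1658]  mean=-2.7060  Neff=6.0623  idx=[2, 3, 4, 4, 5, 6, 7, 7]
step 3: w=[0.1250, 0.1250, 0.1250, 0.1250, 0.1250, 0.1250, 0.1250, 0.1250]  mean=-2.7000  Neff=8.0000  idx=[0, 1, 2, 3, 4, 5, 6, 7]

post_mean = -2.7000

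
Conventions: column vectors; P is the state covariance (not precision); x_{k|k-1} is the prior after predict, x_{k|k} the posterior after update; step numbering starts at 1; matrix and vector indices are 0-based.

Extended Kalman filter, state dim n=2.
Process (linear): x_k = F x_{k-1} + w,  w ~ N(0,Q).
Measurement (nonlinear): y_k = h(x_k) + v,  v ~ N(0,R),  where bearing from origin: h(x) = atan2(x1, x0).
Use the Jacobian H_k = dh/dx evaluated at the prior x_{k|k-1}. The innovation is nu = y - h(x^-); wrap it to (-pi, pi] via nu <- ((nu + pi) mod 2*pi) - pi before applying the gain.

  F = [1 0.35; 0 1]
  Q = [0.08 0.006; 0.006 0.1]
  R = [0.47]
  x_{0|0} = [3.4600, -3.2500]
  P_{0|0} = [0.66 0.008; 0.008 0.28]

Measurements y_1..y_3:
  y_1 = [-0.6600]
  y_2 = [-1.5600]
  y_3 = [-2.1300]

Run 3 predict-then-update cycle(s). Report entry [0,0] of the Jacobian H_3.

step 1: x^-=[2.3225, -3.2500]  P^-=[0.7799 0.1120; 0.1120 0.3800]  H_jac=[0.2037 0.1456]  S=[0.5170]  K=[0.3388; 0.1511]  nu=[0.2903]  x^+=[2.4208, -3.2061]  P^+=[0.7206 0.0855; 0.0855 0.3682]
step 2: x^-=[1.2987, -3.2061]  P^-=[0.9055 0.2204; 0.2204 0.4682]  H_jac=[0.2679 0.1085]  S=[0.5533]  K=[0.4817; 0.1986]  nu=[-0.3741]  x^+=[1.1185, -3.2804]  P^+=[0.7771 0.1675; 0.1675 0.4464]
step 3: x^-=[-0.0296, -3.2804]  P^-=[1.0291 0.3297; 0.3297 0.5464]  H_jac=[0.3048 -0.0028]  S=[0.5651]  K=[0.5535; 0.1752]  nu=[-0.5502]  x^+=[-0.3342, -3.3768]  P^+=[0.8559 0.2749; 0.2749 0.5290]

H_jac[0,0] = 0.3048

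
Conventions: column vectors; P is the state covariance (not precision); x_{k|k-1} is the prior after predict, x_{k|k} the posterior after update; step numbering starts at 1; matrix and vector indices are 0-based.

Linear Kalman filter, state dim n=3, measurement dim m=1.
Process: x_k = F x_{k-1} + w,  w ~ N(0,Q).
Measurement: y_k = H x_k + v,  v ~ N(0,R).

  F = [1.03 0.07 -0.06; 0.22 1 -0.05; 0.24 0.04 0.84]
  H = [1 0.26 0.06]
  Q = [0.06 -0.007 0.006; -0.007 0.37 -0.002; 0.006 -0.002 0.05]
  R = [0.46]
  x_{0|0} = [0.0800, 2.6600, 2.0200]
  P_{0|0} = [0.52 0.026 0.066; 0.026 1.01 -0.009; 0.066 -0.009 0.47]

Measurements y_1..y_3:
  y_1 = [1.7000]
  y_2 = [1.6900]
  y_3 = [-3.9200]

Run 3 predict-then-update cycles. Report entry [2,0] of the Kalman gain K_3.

K[2,0] = 0.1066

step 1: x^-=[0.1474, 2.5766, 1.8224]  P^-=[0.6140 0.2064 0.1708; 0.2064 1.4172 0.0564; 0.1708 0.0564 0.4397]  S=[1.3010]  K=[0.5211; 0.4445; 0.1629]  nu=[0.7733]  x^+=[0.5504, 2.9204, 1.9484]  P^+=[0.2607 -0.0949 0.0604; -0.0949 1.1602 -0.0377; 0.0604 -0.0377 0.4052]
step 2: x^-=[0.6544, 2.9440, 1.8855]  P^-=[0.3229 0.0338 0.0971; 0.0338 1.5045 -0.0036; 0.0971 -0.0036 0.3728]  S=[0.9151]  K=[0.3689; 0.4642; 0.1295]  nu=[0.1570]  x^+=[0.7123, 3.0169, 1.9059]  P^+=[0.1984 -0.1229 0.0534; -0.1229 1.3074 -0.0586; 0.0534 -0.0586 0.3574]
step 3: x^-=[0.8305, 3.0783, 1.8925]  P^-=[0.2544 0.0024 0.0757; 0.0024 1.6385 -0.0247; 0.0757 -0.0247 0.3309]  S=[0.8359]  K=[0.3105; 0.5107; 0.1066]  nu=[-5.6644]  x^+=[-0.9283, 0.1855, 1.2889]  P^+=[0.1738 -0.1302 0.0480; -0.1302 1.4205 -0.0702; 0.0480 -0.0702 0.3215]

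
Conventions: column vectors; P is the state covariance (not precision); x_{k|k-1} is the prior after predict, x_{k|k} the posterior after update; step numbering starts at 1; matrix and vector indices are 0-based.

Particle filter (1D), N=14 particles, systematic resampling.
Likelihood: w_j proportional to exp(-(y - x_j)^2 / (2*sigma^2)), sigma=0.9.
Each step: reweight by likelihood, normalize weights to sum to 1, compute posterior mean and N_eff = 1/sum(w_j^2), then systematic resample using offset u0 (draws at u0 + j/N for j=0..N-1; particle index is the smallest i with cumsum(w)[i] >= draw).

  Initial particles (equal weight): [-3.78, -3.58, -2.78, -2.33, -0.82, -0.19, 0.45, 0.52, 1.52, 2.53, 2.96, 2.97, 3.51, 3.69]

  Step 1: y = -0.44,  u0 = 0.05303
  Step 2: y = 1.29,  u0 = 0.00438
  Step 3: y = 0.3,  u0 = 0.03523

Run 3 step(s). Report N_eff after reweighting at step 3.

step 1: w=[0.0003, 0.0007, 0.0103, 0.0334, 0.2769, 0.2913, 0.1857, 0.1714, 0.0283, 0.0013, 0.0002, 0.0002, 0.0000, 0.0000]  mean=-0.1720  Neff=4.3977  idx=[4, 4, 4, 4, 5, 5, 5, 5, 6, 6, 6, 7, 7, 8]
step 2: w=[0.0115, 0.0115, 0.0115, 0.0115, 0.0463, 0.0463, 0.0463, 0.0463, 0.1158, 0.1158, 0.1158, 0.1241, 0.1241, 0.1733]  mean=0.4760  Neff=9.0772  idx=[0, 4, 6, 7, 8, 9, 9, 10, 10, 11, 12, 12, 13, 13]
step 3: w=[0.0394, 0.0738, 0.0738, 0.0738, 0.0844, 0.0844, 0.0844, 0.0844, 0.0844, 0.0830, 0.0830, 0.0830, 0.0341, 0.0341]  mean=0.3488  Neff=13.0733  idx=[0, 1, 2, 3, 4, 5, 6, 7, 8, 8, 9, 10, 11, 12]

N_eff = 13.0733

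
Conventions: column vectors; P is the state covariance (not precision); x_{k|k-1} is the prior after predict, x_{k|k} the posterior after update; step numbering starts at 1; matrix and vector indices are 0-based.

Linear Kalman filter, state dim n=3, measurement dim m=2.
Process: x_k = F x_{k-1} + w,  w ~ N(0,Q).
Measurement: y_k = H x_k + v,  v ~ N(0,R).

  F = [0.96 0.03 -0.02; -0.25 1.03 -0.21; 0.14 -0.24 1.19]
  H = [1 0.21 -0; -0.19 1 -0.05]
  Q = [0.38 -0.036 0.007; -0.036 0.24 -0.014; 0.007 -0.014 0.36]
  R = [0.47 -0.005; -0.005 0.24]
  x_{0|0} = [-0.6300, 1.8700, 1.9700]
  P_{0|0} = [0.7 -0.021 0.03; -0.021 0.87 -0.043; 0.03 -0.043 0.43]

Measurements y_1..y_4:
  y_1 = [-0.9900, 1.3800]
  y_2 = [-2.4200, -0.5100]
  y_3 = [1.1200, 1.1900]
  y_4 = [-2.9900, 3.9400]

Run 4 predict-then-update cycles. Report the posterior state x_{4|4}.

step 1: x^-=[-0.5881, 1.6699, 1.8073]  P^-=[1.0238 -0.2007 0.1218; -0.2007 1.2583 -0.4300; 0.1218 -0.4300 1.0687]  S=[1.4650 -0.1295; -0.1295 1.6595]  K=[0.6532 -0.1908; 0.1144 0.8031; -0.0055 -0.3057]  nu=[-0.7526, -0.3113]  x^+=[-1.0203, 1.3338, 1.9066]  P^+=[0.3060 0.0093 0.0045; 0.0093 0.1926 -0.0268; 0.0045 -0.0268 0.9140]
step 2: x^-=[-0.9776, 1.2285, 1.8059]  P^-=[0.6629 -0.0907 0.0270; -0.0907 0.5110 -0.3345; 0.0270 -0.3345 1.6877]  S=[1.1174 -0.1086; -0.1086 0.8476]  K=[0.5582 -0.1857; 0.0783 0.6530; -0.0884 -0.5116]  nu=[-1.7004, -1.8340]  x^+=[-1.5862, -0.1022, 2.8944]  P^+=[0.2630 0.0012 -0.0276; 0.0012 0.1539 -0.0542; -0.0276 -0.0542 1.4669]
step 3: x^-=[-1.5837, -0.3166, 3.2468]  P^-=[0.6243 -0.0801 -0.0276; -0.0801 0.5043 -0.4877; -0.0276 -0.4877 2.4730]  S=[1.0829 -0.0881; -0.0881 0.8517]  K=[0.5467 -0.1751; 0.0764 0.6465; -0.1795 -0.7303]  nu=[2.7702, 1.3680]  x^+=[-0.3087, 0.7796, 1.7505]  P^+=[0.2576 0.0010 -0.0627; 0.0010 0.1507 -0.0859; -0.0627 -0.0859 2.0070]
step 4: x^-=[-0.3080, 0.5125, 1.8528]  P^-=[0.6209 -0.0691 -0.0824; -0.0691 0.5345 -0.6508; -0.0824 -0.6508 3.2440]  S=[1.0855 -0.0661; -0.0661 0.8948]  K=[0.5487 -0.1639; 0.0796 0.6543; -0.2572 -0.9100]  nu=[-2.7896, 3.4616]  x^+=[-2.4060, 2.5553, -0.5799]  P^+=[0.2582 0.0023 -0.0929; 0.0023 0.1515 -0.1117; -0.0929 -0.1117 2.4621]

x_post = [-2.4060, 2.5553, -0.5799]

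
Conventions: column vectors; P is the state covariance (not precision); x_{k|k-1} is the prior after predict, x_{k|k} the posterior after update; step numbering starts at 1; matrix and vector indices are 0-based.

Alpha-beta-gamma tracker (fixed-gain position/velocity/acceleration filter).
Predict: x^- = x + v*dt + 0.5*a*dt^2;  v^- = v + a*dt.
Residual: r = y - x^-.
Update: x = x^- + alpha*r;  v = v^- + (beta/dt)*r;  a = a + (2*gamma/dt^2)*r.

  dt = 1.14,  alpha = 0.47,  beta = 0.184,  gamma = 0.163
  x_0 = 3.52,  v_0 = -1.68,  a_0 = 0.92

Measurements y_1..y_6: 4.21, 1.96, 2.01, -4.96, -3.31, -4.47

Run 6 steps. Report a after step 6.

a_post = -2.4311

step 1: x_pred=2.2026  r=2.0074  x^+=3.1461  v^+=-0.3072  a^+=1.4235
step 2: x_pred=3.7209  r=-1.7609  x^+=2.8933  v^+=1.0314  a^+=0.9818
step 3: x_pred=4.7071  r=-2.6971  x^+=3.4395  v^+=1.7154  a^+=0.3053
step 4: x_pred=5.5934  r=-10.5534  x^+=0.6333  v^+=0.3601  a^+=-2.3420
step 5: x_pred=-0.4781  r=-2.8319  x^+=-1.8091  v^+=-2.7669  a^+=-3.0524
step 6: x_pred=-6.9468  r=2.4768  x^+=-5.7827  v^+=-5.8469  a^+=-2.4311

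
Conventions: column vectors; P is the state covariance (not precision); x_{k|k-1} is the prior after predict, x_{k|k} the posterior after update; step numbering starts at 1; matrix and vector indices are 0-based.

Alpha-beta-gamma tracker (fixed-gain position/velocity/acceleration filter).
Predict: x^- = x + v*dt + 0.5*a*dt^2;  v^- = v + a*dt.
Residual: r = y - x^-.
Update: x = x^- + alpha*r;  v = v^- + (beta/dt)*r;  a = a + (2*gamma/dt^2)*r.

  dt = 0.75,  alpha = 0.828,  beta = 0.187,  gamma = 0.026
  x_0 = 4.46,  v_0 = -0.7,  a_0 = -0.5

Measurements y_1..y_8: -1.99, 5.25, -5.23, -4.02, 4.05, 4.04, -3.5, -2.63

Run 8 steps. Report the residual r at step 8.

step 1: x_pred=3.7944  r=-5.7844  x^+=-0.9951  v^+=-2.5172  a^+=-1.0347
step 2: x_pred=-3.1740  r=8.4240  x^+=3.8011  v^+=-1.1929  a^+=-0.2560
step 3: x_pred=2.8344  r=-8.0644  x^+=-3.8429  v^+=-3.3956  a^+=-1.0015
step 4: x_pred=-6.6713  r=2.6513  x^+=-4.4760  v^+=-3.4857  a^+=-0.7564
step 5: x_pred=-7.3030  r=11.3530  x^+=2.0973  v^+=-1.2223  a^+=0.2931
step 6: x_pred=1.2630  r=2.7770  x^+=3.5624  v^+=-0.3100  a^+=0.5498
step 7: x_pred=3.4845  r=-6.9845  x^+=-2.2987  v^+=-1.6391  a^+=-0.0958
step 8: x_pred=-3.5550  r=0.9250  x^+=-2.7891  v^+=-1.4804  a^+=-0.0103

resid = 0.9250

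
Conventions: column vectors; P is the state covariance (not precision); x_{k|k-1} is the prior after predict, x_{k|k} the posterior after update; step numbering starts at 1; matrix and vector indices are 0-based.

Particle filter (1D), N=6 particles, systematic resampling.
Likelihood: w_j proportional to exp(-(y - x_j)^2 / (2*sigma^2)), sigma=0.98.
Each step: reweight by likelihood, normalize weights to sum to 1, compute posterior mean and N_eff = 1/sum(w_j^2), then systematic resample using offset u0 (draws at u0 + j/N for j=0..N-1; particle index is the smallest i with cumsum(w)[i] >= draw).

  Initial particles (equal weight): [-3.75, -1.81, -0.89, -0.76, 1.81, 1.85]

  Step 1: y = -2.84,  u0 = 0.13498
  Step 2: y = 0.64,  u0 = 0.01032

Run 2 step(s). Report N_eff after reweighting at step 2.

N_eff = 1.7861

step 1: w=[0.4424, 0.3919, 0.0940, 0.0716, 0.0000, 0.0000]  mean=-2.5066  Neff=2.7524  idx=[0, 0, 1, 1, 1, 3]
step 2: w=[0.0001, 0.0001, 0.0892, 0.0892, 0.0892, 0.7321]  mean=-1.0416  Neff=1.7861  idx=[2, 3, 5, 5, 5, 5]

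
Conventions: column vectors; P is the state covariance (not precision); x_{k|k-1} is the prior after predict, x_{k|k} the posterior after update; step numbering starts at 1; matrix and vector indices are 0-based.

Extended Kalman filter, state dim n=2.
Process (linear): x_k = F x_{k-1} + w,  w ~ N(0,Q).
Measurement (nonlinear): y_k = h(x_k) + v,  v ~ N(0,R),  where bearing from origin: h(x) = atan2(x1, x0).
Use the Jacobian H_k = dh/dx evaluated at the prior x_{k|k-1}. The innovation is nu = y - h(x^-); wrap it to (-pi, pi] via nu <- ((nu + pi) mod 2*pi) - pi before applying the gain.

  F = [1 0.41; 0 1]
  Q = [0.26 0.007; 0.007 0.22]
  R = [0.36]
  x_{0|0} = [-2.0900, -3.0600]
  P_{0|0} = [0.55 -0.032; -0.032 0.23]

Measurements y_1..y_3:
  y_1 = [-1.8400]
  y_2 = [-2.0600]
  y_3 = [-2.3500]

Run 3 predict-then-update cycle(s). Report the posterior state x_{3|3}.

x_post = [-5.6541, -3.2905]

step 1: x^-=[-3.3446, -3.0600]  P^-=[0.8224 0.0693; 0.0693 0.4500]  H_jac=[0.1489 -0.1628]  S=[0.3868]  K=[0.2874; -0.1627]  nu=[0.5606]  x^+=[-3.1835, -3.1512]  P^+=[0.7905 0.0874; 0.0874 0.4398]
step 2: x^-=[-4.4754, -3.1512]  P^-=[1.1960 0.2747; 0.2747 0.6598]  H_jac=[0.1052 -0.1494]  S=[0.3793]  K=[0.2235; -0.1837]  nu=[0.4681]  x^+=[-4.3708, -3.2372]  P^+=[1.1771 0.2903; 0.2903 0.6470]
step 3: x^-=[-5.6981, -3.2372]  P^-=[1.7839 0.5625; 0.5625 0.8670]  H_jac=[0.0754 -0.1327]  S=[0.3741]  K=[0.1599; -0.1941]  nu=[0.2749]  x^+=[-5.6541, -3.2905]  P^+=[1.7743 0.5741; 0.5741 0.8529]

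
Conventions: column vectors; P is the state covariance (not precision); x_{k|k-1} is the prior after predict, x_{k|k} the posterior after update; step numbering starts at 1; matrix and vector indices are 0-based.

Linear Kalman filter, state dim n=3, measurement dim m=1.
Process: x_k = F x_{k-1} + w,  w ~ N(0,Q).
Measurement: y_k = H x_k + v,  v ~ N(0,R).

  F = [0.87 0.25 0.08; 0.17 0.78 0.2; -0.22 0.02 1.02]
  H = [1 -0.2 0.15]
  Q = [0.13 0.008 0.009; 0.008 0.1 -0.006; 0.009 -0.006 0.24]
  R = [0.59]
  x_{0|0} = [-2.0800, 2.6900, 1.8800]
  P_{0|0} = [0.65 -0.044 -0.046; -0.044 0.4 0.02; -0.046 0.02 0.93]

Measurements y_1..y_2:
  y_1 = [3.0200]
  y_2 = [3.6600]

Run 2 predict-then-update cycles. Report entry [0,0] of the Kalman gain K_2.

K[0,0] = 0.4123

step 1: x^-=[-0.9867, 2.1206, 2.4290]  P^-=[0.6282 0.1589 -0.0707; 0.1589 0.3908 0.1831; -0.0707 0.1831 1.2610]  S=[1.1664]  K=[0.5022; 0.0928; 0.0701]  nu=[4.0665]  x^+=[1.0556, 2.4979, 2.7141]  P^+=[0.3340 0.1046 -0.1118; 0.1046 0.3807 0.1755; -0.1118 0.1755 1.2553]
step 2: x^-=[1.7599, 2.6706, 2.5862]  P^-=[0.4516 0.2259 -0.0068; 0.2259 0.4664 0.3518; -0.0068 0.3518 1.6188]  S=[0.9832]  K=[0.4123; 0.1885; 0.1685]  nu=[2.0463]  x^+=[2.6037, 3.0564, 2.9310]  P^+=[0.2844 0.1494 -0.0751; 0.1494 0.4314 0.3206; -0.0751 0.3206 1.5908]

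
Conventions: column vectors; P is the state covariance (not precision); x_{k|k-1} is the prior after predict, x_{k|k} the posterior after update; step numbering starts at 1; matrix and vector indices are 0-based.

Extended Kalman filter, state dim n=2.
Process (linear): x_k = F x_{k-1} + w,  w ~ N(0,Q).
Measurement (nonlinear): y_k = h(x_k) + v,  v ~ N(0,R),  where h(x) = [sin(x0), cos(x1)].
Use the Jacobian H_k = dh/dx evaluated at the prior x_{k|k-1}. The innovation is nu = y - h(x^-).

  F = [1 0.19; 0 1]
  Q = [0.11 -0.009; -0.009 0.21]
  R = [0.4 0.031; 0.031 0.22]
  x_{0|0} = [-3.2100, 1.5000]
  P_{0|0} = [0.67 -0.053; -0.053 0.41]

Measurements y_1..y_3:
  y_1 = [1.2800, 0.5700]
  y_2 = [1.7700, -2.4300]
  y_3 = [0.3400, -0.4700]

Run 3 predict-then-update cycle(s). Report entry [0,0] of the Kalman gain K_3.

K[0,0] = -0.4595

step 1: x^-=[-2.9250, 1.5000]  P^-=[0.7747 0.0159; 0.0159 0.6200]  H_jac=[-0.9766 0.0000; 0.0000 -0.9975]  S=[1.1389 0.0465; 0.0465 0.8369]  K=[-0.6650 0.0180; 0.0166 -0.7399]  nu=[1.4949, 0.4993]  x^+=[-3.9102, 1.1554]  P^+=[0.2718 0.0167; 0.0167 0.1627]
step 2: x^-=[-3.6907, 1.1554]  P^-=[0.3940 0.0386; 0.0386 0.3727]  H_jac=[-0.8530 0.0000; 0.0000 -0.9149]  S=[0.6867 0.0611; 0.0611 0.5320]  K=[-0.4885 -0.0103; 0.0092 -0.6420]  nu=[1.2481, -2.8336]  x^+=[-4.2713, 2.9861]  P^+=[0.2295 0.0190; 0.0190 0.1541]
step 3: x^-=[-3.7040, 2.9861]  P^-=[0.3523 0.0393; 0.0393 0.3641]  H_jac=[-0.8460 0.0000; 0.0000 -0.1549]  S=[0.6521 0.0361; 0.0361 0.2287]  K=[-0.4595 0.0460; -0.0376 -0.2406]  nu=[-0.1932, 0.5179]  x^+=[-3.5914, 2.8687]  P^+=[0.2156 0.0266; 0.0266 0.3492]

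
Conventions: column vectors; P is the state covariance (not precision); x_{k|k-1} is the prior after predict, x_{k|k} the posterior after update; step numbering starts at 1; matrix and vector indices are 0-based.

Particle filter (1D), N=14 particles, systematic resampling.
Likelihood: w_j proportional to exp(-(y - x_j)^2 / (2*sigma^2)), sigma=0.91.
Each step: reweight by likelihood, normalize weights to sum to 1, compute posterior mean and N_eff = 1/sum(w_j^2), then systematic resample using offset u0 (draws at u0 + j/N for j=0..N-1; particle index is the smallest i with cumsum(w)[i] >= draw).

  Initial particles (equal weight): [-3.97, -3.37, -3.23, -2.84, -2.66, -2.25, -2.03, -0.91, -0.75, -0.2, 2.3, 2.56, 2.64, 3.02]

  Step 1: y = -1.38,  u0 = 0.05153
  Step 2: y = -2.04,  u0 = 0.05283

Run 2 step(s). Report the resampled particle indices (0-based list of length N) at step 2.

resampled_idx = [1, 1, 2, 3, 3, 4, 5, 5, 6, 6, 7, 9, 10, 12]

step 1: w=[0.0040, 0.0209, 0.0289, 0.0630, 0.0848, 0.1444, 0.1767, 0.1996, 0.1794, 0.0984, 0.0001, 0.0000, 0.0000, 0.0000]  mean=-1.6029  Neff=6.8399  idx=[2, 4, 4, 5, 5, 6, 6, 7, 7, 7, 8, 8, 9, 9]
step 2: w=[0.0510, 0.0951, 0.0951, 0.1168, 0.1168, 0.1199, 0.1199, 0.0555, 0.0555, 0.0555, 0.0439, 0.0439, 0.0155, 0.0155]  mean=-1.9067  Neff=11.0725  idx=[1, 1, 2, 3, 3, 4, 5, 5, 6, 6, 7, 9, 10, 12]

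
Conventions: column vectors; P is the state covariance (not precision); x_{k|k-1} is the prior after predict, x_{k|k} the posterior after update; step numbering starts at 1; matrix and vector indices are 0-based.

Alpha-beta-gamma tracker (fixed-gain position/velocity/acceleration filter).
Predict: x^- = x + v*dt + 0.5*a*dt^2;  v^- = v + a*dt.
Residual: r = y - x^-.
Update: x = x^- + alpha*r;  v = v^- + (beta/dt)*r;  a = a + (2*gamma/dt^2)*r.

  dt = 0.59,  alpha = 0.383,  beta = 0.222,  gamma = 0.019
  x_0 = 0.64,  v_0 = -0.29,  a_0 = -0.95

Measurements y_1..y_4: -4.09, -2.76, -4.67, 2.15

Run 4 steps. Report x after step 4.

x_post = -3.7804

step 1: x_pred=0.3036  r=-4.3936  x^+=-1.3792  v^+=-2.5037  a^+=-1.4296
step 2: x_pred=-3.1052  r=0.3452  x^+=-2.9730  v^+=-3.2173  a^+=-1.3919
step 3: x_pred=-5.1134  r=0.4434  x^+=-4.9436  v^+=-3.8717  a^+=-1.3435
step 4: x_pred=-7.4617  r=9.6117  x^+=-3.7804  v^+=-1.0477  a^+=-0.2943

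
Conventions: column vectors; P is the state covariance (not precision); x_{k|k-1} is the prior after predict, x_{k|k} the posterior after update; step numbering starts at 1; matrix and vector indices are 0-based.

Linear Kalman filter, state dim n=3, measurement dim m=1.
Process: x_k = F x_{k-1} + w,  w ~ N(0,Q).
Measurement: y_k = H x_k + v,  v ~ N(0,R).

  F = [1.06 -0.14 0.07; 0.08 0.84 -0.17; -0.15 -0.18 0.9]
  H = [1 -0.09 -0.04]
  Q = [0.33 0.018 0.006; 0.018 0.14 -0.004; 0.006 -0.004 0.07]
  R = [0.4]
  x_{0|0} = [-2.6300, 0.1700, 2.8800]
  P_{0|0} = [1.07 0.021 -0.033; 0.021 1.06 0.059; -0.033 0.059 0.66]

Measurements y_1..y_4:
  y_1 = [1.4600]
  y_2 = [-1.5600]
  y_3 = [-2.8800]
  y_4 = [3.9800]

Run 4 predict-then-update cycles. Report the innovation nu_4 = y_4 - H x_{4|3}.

innov = [5.7434]

step 1: x^-=[-2.6100, -0.5572, 2.9559]  P^-=[1.5440 0.0053 -0.1387; 0.0053 0.9007 -0.2378; -0.1387 -0.2378 0.6539]  S=[1.9607]  K=[0.7900; -0.0338; -0.0732]  nu=[4.1381]  x^+=[0.6592, -0.6970, 2.6531]  P^+=[0.3202 0.0576 -0.0254; 0.0576 0.8985 -0.2427; -0.0254 -0.2427 0.6434]
step 2: x^-=[0.9821, -0.9837, 2.4144]  P^-=[0.6944 -0.0331 0.0182; -0.0331 0.8724 -0.4436; 0.0182 -0.4436 0.7161]  S=[1.1039]  K=[0.6311; -0.0850; 0.0267]  nu=[-2.5340]  x^+=[-0.6171, -0.7683, 2.3468]  P^+=[0.2548 0.0261 -0.0004; 0.0261 0.8644 -0.4411; -0.0004 -0.4411 0.7153]
step 3: x^-=[-0.3823, -1.0937, 2.3429]  P^-=[0.6375 -0.0839 0.0887; -0.0839 0.9017 -0.5979; 0.0887 -0.5979 0.8276]  S=[1.0499]  K=[0.6111; -0.1345; 0.1042]  nu=[-2.5024]  x^+=[-1.9114, -0.7571, 2.0823]  P^+=[0.2455 0.0023 0.0218; 0.0023 0.8827 -0.5832; 0.0218 -0.5832 0.8162]
step 4: x^-=[-1.7744, -1.1429, 2.2970]  P^-=[0.6411 -0.1246 0.1417; -0.1246 0.9543 -0.7222; 0.1417 -0.7222 0.9484]  S=[1.0563]  K=[0.6122; -0.1720; 0.1597]  nu=[5.7434]  x^+=[1.7419, -2.1305, 3.2144]  P^+=[0.2452 -0.0134 0.0384; -0.0134 0.9231 -0.6932; 0.0384 -0.6932 0.9215]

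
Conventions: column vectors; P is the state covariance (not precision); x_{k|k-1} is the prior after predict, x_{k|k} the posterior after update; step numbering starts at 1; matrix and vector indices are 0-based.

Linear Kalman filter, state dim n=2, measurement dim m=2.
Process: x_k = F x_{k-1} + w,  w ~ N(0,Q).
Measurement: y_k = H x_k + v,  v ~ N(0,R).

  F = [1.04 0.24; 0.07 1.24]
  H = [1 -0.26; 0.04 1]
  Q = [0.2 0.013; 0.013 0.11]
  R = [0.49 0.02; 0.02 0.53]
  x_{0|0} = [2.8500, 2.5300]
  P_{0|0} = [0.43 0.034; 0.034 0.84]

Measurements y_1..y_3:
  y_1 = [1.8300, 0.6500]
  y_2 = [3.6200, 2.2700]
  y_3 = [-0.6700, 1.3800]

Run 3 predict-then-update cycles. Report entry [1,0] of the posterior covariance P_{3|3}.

P_post[1,0] = 0.0939

step 1: x^-=[3.5712, 3.3367]  P^-=[0.7304 0.3387; 0.3387 1.4096]  S=[1.1396 0.0179; 0.0179 1.9679]  K=[0.5608 0.1819; -0.0358 0.7235]  nu=[-0.8737, -2.8295]  x^+=[2.5666, 1.3207]  P^+=[0.3033 0.0955; 0.0955 0.3789]
step 2: x^-=[2.9863, 1.8173]  P^-=[0.5975 0.2726; 0.2726 0.7107]  S=[0.9938 0.1289; 0.1289 1.2635]  K=[0.5062 0.1830; 0.0145 0.5697]  nu=[1.1062, 0.3332]  x^+=[3.6072, 2.0232]  P^+=[0.2767 0.0961; 0.0961 0.2984]
step 3: x^-=[4.2371, 2.7612]  P^-=[0.5644 0.2474; 0.2474 0.5868]  S=[0.9654 0.1349; 0.1349 1.1375]  K=[0.4930 0.1789; 0.0254 0.5216]  nu=[-4.1891, -1.5507]  x^+=[1.8944, 1.8460]  P^+=[0.2696 0.0939; 0.0939 0.2732]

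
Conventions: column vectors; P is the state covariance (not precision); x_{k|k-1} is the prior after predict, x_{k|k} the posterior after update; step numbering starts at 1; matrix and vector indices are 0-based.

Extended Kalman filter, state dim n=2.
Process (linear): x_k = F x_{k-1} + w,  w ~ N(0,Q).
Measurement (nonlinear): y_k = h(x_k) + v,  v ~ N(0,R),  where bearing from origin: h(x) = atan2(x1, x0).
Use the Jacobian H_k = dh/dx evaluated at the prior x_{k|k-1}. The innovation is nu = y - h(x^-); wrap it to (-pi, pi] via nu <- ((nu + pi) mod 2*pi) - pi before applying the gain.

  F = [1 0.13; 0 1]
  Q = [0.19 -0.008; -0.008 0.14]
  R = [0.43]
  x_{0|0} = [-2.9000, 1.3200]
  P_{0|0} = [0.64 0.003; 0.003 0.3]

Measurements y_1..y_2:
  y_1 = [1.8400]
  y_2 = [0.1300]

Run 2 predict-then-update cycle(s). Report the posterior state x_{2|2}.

x_post = [-1.3129, 2.3415]

step 1: x^-=[-2.7284, 1.3200]  P^-=[0.8358 0.0340; 0.0340 0.4400]  H_jac=[-0.1437 -0.2970]  S=[0.4890]  K=[-0.2663; -0.2772]  nu=[-0.8510]  x^+=[-2.5018, 1.5559]  P^+=[0.8012 -0.0021; -0.0021 0.4024]
step 2: x^-=[-2.2995, 1.5559]  P^-=[0.9974 0.0422; 0.0422 0.5424]  H_jac=[-0.2018 -0.2983]  S=[0.5240]  K=[-0.4082; -0.3251]  nu=[-2.4167]  x^+=[-1.3129, 2.3415]  P^+=[0.9101 -0.0273; -0.0273 0.4871]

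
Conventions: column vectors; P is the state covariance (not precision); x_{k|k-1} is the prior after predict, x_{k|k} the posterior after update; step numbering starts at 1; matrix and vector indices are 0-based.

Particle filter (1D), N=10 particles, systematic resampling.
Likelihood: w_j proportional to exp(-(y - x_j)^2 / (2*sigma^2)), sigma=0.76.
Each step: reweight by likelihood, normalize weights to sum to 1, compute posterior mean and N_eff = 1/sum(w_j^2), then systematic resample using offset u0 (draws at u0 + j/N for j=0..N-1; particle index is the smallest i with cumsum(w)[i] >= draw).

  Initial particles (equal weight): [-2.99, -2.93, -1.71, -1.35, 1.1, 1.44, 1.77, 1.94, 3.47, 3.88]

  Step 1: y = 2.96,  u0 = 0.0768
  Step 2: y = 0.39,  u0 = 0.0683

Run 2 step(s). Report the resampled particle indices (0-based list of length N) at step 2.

resampled_idx = [0, 0, 0, 0, 1, 1, 1, 2, 3, 3]

step 1: w=[0.0000, 0.0000, 0.0000, 0.0000, 0.0231, 0.0625, 0.1356, 0.1877, 0.3689, 0.2221]  mean=2.8615  Neff=4.1069  idx=[5, 6, 7, 7, 8, 8, 8, 8, 9, 9]
step 2: w=[0.4648, 0.2322, 0.1508, 0.1508, 0.0003, 0.0003, 0.0003, 0.0003, 0.0000, 0.0000]  mean=1.6703  Neff=3.1703  idx=[0, 0, 0, 0, 1, 1, 1, 2, 3, 3]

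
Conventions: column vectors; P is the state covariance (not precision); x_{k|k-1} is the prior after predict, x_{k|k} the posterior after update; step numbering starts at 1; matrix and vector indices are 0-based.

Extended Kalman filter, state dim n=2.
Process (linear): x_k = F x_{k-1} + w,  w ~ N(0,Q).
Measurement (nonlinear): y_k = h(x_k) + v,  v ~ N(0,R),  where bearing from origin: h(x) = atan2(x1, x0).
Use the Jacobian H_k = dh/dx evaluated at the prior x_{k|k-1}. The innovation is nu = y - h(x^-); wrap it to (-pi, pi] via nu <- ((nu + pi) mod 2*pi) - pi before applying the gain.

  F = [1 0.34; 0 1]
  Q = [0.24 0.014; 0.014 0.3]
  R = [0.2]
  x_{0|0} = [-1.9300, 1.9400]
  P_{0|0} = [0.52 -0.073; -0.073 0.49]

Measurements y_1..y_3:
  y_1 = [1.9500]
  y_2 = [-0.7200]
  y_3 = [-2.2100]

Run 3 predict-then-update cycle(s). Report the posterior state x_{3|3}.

step 1: x^-=[-1.2704, 1.9400]  P^-=[0.7670 0.1076; 0.1076 0.7900]  H_jac=[-0.3608 -0.2362]  S=[0.3623]  K=[-0.8340; -0.6223]  nu=[-0.2006]  x^+=[-1.1031, 2.0648]  P^+=[0.5150 -0.0804; -0.0804 0.6497]
step 2: x^-=[-0.4011, 2.0648]  P^-=[0.7754 0.1545; 0.1545 0.9497]  H_jac=[-0.4667 -0.0907]  S=[0.3898]  K=[-0.9644; -0.4058]  nu=[-2.4827]  x^+=[1.9932, 3.0724]  P^+=[0.4129 0.0019; 0.0019 0.8855]
step 3: x^-=[3.0378, 3.0724]  P^-=[0.7566 0.3170; 0.3170 1.1855]  H_jac=[-0.1646 0.1627]  S=[0.2349]  K=[-0.3105; 0.5992]  nu=[-3.0011]  x^+=[3.9696, 1.2743]  P^+=[0.7339 0.3607; 0.3607 1.1012]

x_post = [3.9696, 1.2743]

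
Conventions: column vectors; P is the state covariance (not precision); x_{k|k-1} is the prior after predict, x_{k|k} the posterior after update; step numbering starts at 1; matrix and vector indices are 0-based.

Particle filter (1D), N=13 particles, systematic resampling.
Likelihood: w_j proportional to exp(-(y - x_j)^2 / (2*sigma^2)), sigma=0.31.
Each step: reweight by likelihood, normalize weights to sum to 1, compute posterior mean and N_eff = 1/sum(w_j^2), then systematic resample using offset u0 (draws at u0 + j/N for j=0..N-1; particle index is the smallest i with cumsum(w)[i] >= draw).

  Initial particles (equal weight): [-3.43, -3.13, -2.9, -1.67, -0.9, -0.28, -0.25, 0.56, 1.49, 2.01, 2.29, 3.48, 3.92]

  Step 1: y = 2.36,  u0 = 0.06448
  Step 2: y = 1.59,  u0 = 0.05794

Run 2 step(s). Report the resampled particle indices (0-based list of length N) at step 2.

resampled_idx = [0, 0, 1, 1, 2, 2, 2, 3, 3, 5, 7, 10, 12]

step 1: w=[0.0000, 0.0000, 0.0000, 0.0000, 0.0000, 0.0000, 0.0000, 0.0000, 0.0128, 0.3468, 0.6395, 0.0010, 0.0000]  mean=2.1838  Neff=1.8892  idx=[9, 9, 9, 9, 10, 10, 10, 10, 10, 10, 10, 10, 10]
step 2: w=[0.1736, 0.1736, 0.1736, 0.1736, 0.0340, 0.0340, 0.0340, 0.0340, 0.0340, 0.0340, 0.0340, 0.0340, 0.0340]  mean=2.0956  Neff=7.6382  idx=[0, 0, 1, 1, 2, 2, 2, 3, 3, 5, 7, 10, 12]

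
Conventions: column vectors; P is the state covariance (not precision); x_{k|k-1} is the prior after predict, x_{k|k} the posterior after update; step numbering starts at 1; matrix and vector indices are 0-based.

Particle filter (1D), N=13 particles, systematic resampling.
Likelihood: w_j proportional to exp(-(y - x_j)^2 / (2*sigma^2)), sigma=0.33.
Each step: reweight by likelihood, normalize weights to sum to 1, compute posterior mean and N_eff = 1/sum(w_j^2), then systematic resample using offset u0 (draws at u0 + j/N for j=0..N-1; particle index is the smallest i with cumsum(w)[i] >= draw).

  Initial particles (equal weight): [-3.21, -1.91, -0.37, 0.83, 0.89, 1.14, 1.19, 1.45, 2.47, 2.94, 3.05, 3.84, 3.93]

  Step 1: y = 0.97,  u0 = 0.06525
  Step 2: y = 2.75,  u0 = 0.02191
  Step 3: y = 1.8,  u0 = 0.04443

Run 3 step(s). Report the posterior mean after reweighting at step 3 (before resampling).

post_mean = 1.4440

step 1: w=[0.0000, 0.0000, 0.0001, 0.2338, 0.2484, 0.2240, 0.2048, 0.0888, 0.0000, 0.0000, 0.0000, 0.0000, 0.0000]  mean=1.0431  Neff=4.6207  idx=[3, 3, 3, 4, 4, 4, 5, 5, 5, 6, 6, 7, 7]
step 2: w=[0.0000, 0.0000, 0.0000, 0.0001, 0.0001, 0.0001, 0.0075, 0.0075, 0.0075, 0.0156, 0.0156, 0.4729, 0.4729]  mean=1.4346  Neff=2.2327  idx=[8, 11, 11, 11, 11, 11, 11, 12, 12, 12, 12, 12, 12]
step 3: w=[0.0194, 0.0817, 0.0817, 0.0817, 0.0817, 0.0817, 0.0817, 0.0817, 0.0817, 0.0817, 0.0817, 0.0817, 0.0817]  mean=1.4440  Neff=12.4213  idx=[1, 2, 3, 4, 5, 6, 6, 7, 8, 9, 10, 11, 12]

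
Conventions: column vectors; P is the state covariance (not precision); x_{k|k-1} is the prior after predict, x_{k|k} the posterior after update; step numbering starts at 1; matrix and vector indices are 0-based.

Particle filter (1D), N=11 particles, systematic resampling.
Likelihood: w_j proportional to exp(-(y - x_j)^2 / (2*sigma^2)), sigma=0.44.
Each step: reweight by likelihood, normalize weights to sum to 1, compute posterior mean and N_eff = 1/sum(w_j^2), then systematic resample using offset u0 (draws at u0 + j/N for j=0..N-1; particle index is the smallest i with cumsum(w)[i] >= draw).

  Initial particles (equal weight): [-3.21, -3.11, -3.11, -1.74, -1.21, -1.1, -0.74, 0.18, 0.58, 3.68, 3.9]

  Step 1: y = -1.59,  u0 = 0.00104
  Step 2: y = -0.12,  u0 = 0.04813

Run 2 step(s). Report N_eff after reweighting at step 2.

N_eff = 5.6758

step 1: w=[0.0005, 0.0011, 0.0011, 0.4047, 0.2954, 0.2307, 0.0664, 0.0001, 0.0000, 0.0000, 0.0000]  mean=-1.3729  Neff=3.2396  idx=[1, 3, 3, 3, 3, 4, 4, 4, 5, 5, 5]
step 2: w=[0.0000, 0.0029, 0.0029, 0.0029, 0.0029, 0.1177, 0.1177, 0.1177, 0.2118, 0.2118, 0.2118]  mean=-1.1462  Neff=5.6758  idx=[5, 6, 6, 7, 8, 8, 9, 9, 9, 10, 10]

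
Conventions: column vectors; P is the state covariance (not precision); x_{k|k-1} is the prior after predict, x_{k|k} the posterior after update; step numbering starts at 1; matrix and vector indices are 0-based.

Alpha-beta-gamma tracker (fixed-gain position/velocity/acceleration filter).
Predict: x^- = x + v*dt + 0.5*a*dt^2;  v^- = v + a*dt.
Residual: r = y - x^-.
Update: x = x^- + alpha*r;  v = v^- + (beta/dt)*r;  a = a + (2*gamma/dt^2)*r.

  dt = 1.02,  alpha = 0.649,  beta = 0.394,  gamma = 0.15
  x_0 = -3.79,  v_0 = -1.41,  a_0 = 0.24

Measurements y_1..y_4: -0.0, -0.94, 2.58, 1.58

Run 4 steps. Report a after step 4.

step 1: x_pred=-5.1034  r=5.1034  x^+=-1.7913  v^+=0.8061  a^+=1.7116
step 2: x_pred=-0.0787  r=-0.8613  x^+=-0.6377  v^+=2.2192  a^+=1.4632
step 3: x_pred=2.3870  r=0.1930  x^+=2.5123  v^+=3.7862  a^+=1.5188
step 4: x_pred=7.1643  r=-5.5843  x^+=3.5401  v^+=3.1783  a^+=-0.0914

a_post = -0.0914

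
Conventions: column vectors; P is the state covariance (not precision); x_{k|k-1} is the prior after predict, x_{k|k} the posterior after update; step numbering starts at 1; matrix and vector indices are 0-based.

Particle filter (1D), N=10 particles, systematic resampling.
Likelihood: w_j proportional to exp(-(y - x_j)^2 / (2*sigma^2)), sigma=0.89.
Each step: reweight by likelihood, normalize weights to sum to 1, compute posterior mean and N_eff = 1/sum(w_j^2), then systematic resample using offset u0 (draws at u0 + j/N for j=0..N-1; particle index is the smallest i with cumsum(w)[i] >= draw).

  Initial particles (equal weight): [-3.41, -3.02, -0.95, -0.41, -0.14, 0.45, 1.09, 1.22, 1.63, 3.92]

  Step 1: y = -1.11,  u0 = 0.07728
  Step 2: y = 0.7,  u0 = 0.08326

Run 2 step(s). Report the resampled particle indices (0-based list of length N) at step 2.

step 1: w=[0.0131, 0.0369, 0.3632, 0.2709, 0.2038, 0.0794, 0.0174, 0.0120, 0.0032, 0.0000]  mean=-0.5662  Neff=3.9190  idx=[2, 2, 2, 2, 3, 3, 3, 4, 4, 6]
step 2: w=[0.0418, 0.0418, 0.0418, 0.0418, 0.1072, 0.1072, 0.1072, 0.1495, 0.1495, 0.2120]  mean=-0.1017  Neff=7.6264  idx=[1, 4, 5, 6, 6, 7, 8, 8, 9, 9]

resampled_idx = [1, 4, 5, 6, 6, 7, 8, 8, 9, 9]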